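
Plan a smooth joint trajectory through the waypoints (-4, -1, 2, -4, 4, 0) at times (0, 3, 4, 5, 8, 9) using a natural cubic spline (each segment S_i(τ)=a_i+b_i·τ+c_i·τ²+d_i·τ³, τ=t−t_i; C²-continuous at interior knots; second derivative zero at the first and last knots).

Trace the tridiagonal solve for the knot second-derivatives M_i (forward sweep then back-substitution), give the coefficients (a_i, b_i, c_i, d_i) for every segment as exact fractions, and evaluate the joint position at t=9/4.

Δ: Δ0=1, Δ1=3, Δ2=-6, Δ3=8/3, Δ4=-4
row 1: diag=8, rhs=12; c'=1/8, d'=3/2
row 2: denom=4−1·1/8=31/8; d'=(-54−1·3/2)/(31/8)=-444/31
row 3: denom=8−1·8/31=240/31; d'=(52−1·-444/31)/(240/31)=257/30
row 4: denom=8−3·31/80=547/80; d'=(-40−3·257/30)/(547/80)=-5256/547
back: M4=-5256/547
back: M3=257/30−31/80·-5256/547=20168/1641
back: M2=-444/31−8/31·20168/1641=-28708/1641
back: M1=3/2−1/8·-28708/1641=6050/1641
M: M0=0, M1=6050/1641, M2=-28708/1641, M3=20168/1641, M4=-5256/547, M5=0
seg 0: a=-4, c=M0/2=0, d=(M1−M0)/(6·3)=3025/14769, b=Δ0−h0·(2M0+M1)/6=-1384/1641
seg 1: a=-1, c=M1/2=3025/1641, d=(M2−M1)/(6·1)=-1931/547, b=Δ1−h1·(2M1+M2)/6=7691/1641
seg 2: a=2, c=M2/2=-14354/1641, d=(M3−M2)/(6·1)=8146/1641, b=Δ2−h2·(2M2+M3)/6=-3638/1641
seg 3: a=-4, c=M3/2=10084/1641, d=(M4−M3)/(6·3)=-17968/14769, b=Δ3−h3·(2M3+M4)/6=-2636/547
seg 4: a=4, c=M4/2=-2628/547, d=(M5−M4)/(6·1)=876/547, b=Δ4−h4·(2M4+M5)/6=-436/547
t_q=9/4 → seg 0, τ=9/4; S=-4+-1384/1641·τ+0·τ²+3025/14769·τ³=-124789/35008

  seg 0: a=-4 b=-1384/1641 c=0 d=3025/14769
  seg 1: a=-1 b=7691/1641 c=3025/1641 d=-1931/547
  seg 2: a=2 b=-3638/1641 c=-14354/1641 d=8146/1641
  seg 3: a=-4 b=-2636/547 c=10084/1641 d=-17968/14769
  seg 4: a=4 b=-436/547 c=-2628/547 d=876/547
S(9/4) = -124789/35008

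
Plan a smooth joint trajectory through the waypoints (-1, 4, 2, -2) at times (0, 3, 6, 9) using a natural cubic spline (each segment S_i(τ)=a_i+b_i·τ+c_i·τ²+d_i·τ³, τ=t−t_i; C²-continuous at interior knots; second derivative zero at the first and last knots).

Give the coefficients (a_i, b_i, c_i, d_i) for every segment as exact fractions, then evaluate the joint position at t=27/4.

Δ: Δ0=5/3, Δ1=-2/3, Δ2=-4/3
row 1: diag=12, rhs=-14; c'=1/4, d'=-7/6
row 2: denom=12−3·1/4=45/4; d'=(-4−3·-7/6)/(45/4)=-2/45
back: M2=-2/45
back: M1=-7/6−1/4·-2/45=-52/45
M: M0=0, M1=-52/45, M2=-2/45, M3=0
seg 0: a=-1, c=M0/2=0, d=(M1−M0)/(6·3)=-26/405, b=Δ0−h0·(2M0+M1)/6=101/45
seg 1: a=4, c=M1/2=-26/45, d=(M2−M1)/(6·3)=5/81, b=Δ1−h1·(2M1+M2)/6=23/45
seg 2: a=2, c=M2/2=-1/45, d=(M3−M2)/(6·3)=1/405, b=Δ2−h2·(2M2+M3)/6=-58/45
t_q=27/4 → seg 2, τ=3/4; S=2+-58/45·τ+-1/45·τ²+1/405·τ³=327/320

  seg 0: a=-1 b=101/45 c=0 d=-26/405
  seg 1: a=4 b=23/45 c=-26/45 d=5/81
  seg 2: a=2 b=-58/45 c=-1/45 d=1/405
S(27/4) = 327/320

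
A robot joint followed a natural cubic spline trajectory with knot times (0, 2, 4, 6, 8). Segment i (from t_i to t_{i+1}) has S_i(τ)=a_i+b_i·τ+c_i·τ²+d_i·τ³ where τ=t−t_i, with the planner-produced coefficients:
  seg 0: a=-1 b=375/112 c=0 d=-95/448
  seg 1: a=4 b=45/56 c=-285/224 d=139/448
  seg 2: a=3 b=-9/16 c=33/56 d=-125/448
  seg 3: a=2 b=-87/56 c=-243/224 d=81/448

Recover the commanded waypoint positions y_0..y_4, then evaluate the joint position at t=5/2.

y_0=-1 y_1=4 y_2=3 y_3=2 y_4=-4
S(5/2) = 14775/3584

y_0 = S_0(0) = a_0 = -1
y_1 = S_1(0) = a_1 = 4
y_2 = S_2(0) = a_2 = 3
y_3 = S_3(0) = a_3 = 2
y_4 = S_3(2) = -4
t_q=5/2 is in segment 1 (τ=1/2); S_1(τ)=14775/3584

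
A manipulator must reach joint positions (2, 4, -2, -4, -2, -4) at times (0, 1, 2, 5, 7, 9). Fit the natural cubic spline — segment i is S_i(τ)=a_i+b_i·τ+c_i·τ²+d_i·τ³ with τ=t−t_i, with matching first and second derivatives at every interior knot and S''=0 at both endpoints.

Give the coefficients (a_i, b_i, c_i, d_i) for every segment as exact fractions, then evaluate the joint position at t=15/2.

Δ: Δ0=2, Δ1=-6, Δ2=-2/3, Δ3=1, Δ4=-1
row 1: diag=4, rhs=-48; c'=1/4, d'=-12
row 2: denom=8−1·1/4=31/4; d'=(32−1·-12)/(31/4)=176/31
row 3: denom=10−3·12/31=274/31; d'=(10−3·176/31)/(274/31)=-109/137
row 4: denom=8−2·31/137=1034/137; d'=(-12−2·-109/137)/(1034/137)=-713/517
back: M4=-713/517
back: M3=-109/137−31/137·-713/517=-250/517
back: M2=176/31−12/31·-250/517=3032/517
back: M1=-12−1/4·3032/517=-6962/517
M: M0=0, M1=-6962/517, M2=3032/517, M3=-250/517, M4=-713/517, M5=0
seg 0: a=2, c=M0/2=0, d=(M1−M0)/(6·1)=-3481/1551, b=Δ0−h0·(2M0+M1)/6=6583/1551
seg 1: a=4, c=M1/2=-3481/517, d=(M2−M1)/(6·1)=4997/1551, b=Δ1−h1·(2M1+M2)/6=-3860/1551
seg 2: a=-2, c=M2/2=1516/517, d=(M3−M2)/(6·3)=-547/1551, b=Δ2−h2·(2M2+M3)/6=-9755/1551
seg 3: a=-4, c=M3/2=-125/517, d=(M4−M3)/(6·2)=-463/6204, b=Δ3−h3·(2M3+M4)/6=2764/1551
seg 4: a=-2, c=M4/2=-713/1034, d=(M5−M4)/(6·2)=713/6204, b=Δ4−h4·(2M4+M5)/6=-125/1551
t_q=15/2 → seg 4, τ=1/2; S=-2+-125/1551·τ+-713/1034·τ²+713/6204·τ³=-36369/16544

  seg 0: a=2 b=6583/1551 c=0 d=-3481/1551
  seg 1: a=4 b=-3860/1551 c=-3481/517 d=4997/1551
  seg 2: a=-2 b=-9755/1551 c=1516/517 d=-547/1551
  seg 3: a=-4 b=2764/1551 c=-125/517 d=-463/6204
  seg 4: a=-2 b=-125/1551 c=-713/1034 d=713/6204
S(15/2) = -36369/16544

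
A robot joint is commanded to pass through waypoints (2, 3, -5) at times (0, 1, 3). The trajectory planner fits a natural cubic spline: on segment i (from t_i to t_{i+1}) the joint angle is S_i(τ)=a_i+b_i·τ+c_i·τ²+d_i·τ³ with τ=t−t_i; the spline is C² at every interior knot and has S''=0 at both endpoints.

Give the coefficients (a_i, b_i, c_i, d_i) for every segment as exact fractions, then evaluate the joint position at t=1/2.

Δ: Δ0=1, Δ1=-4
row 1: diag=6, rhs=-30; c'=1/3, d'=-5
back: M1=-5
M: M0=0, M1=-5, M2=0
seg 0: a=2, c=M0/2=0, d=(M1−M0)/(6·1)=-5/6, b=Δ0−h0·(2M0+M1)/6=11/6
seg 1: a=3, c=M1/2=-5/2, d=(M2−M1)/(6·2)=5/12, b=Δ1−h1·(2M1+M2)/6=-2/3
t_q=1/2 → seg 0, τ=1/2; S=2+11/6·τ+0·τ²+-5/6·τ³=45/16

  seg 0: a=2 b=11/6 c=0 d=-5/6
  seg 1: a=3 b=-2/3 c=-5/2 d=5/12
S(1/2) = 45/16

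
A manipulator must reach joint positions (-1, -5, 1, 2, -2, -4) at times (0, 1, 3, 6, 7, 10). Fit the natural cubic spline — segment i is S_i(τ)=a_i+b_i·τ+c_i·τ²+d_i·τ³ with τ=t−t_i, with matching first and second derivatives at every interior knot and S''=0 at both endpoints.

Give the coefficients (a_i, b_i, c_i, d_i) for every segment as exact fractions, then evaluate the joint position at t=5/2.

Δ: Δ0=-4, Δ1=3, Δ2=1/3, Δ3=-4, Δ4=-2/3
row 1: diag=6, rhs=42; c'=1/3, d'=7
row 2: denom=10−2·1/3=28/3; d'=(-16−2·7)/(28/3)=-45/14
row 3: denom=8−3·9/28=197/28; d'=(-26−3·-45/14)/(197/28)=-458/197
row 4: denom=8−1·28/197=1548/197; d'=(20−1·-458/197)/(1548/197)=733/258
back: M4=733/258
back: M3=-458/197−28/197·733/258=-352/129
back: M2=-45/14−9/28·-352/129=-201/86
back: M1=7−1/3·-201/86=669/86
M: M0=0, M1=669/86, M2=-201/86, M3=-352/129, M4=733/258, M5=0
seg 0: a=-1, c=M0/2=0, d=(M1−M0)/(6·1)=223/172, b=Δ0−h0·(2M0+M1)/6=-911/172
seg 1: a=-5, c=M1/2=669/172, d=(M2−M1)/(6·2)=-145/172, b=Δ1−h1·(2M1+M2)/6=-121/86
seg 2: a=1, c=M2/2=-201/172, d=(M3−M2)/(6·3)=-101/4644, b=Δ2−h2·(2M2+M3)/6=347/86
seg 3: a=2, c=M3/2=-176/129, d=(M4−M3)/(6·1)=479/516, b=Δ3−h3·(2M3+M4)/6=-613/172
seg 4: a=-2, c=M4/2=733/516, d=(M5−M4)/(6·3)=-733/4644, b=Δ4−h4·(2M4+M5)/6=-905/258
t_q=5/2 → seg 1, τ=3/2; S=-5+-121/86·τ+669/172·τ²+-145/172·τ³=-1657/1376

  seg 0: a=-1 b=-911/172 c=0 d=223/172
  seg 1: a=-5 b=-121/86 c=669/172 d=-145/172
  seg 2: a=1 b=347/86 c=-201/172 d=-101/4644
  seg 3: a=2 b=-613/172 c=-176/129 d=479/516
  seg 4: a=-2 b=-905/258 c=733/516 d=-733/4644
S(5/2) = -1657/1376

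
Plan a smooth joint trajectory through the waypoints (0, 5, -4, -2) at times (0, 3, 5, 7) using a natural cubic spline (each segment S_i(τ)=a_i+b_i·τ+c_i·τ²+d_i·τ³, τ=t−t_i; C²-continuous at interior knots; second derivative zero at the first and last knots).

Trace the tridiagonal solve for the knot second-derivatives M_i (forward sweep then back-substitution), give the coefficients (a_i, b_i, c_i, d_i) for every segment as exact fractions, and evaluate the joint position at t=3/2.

Δ: Δ0=5/3, Δ1=-9/2, Δ2=1
row 1: diag=10, rhs=-37; c'=1/5, d'=-37/10
row 2: denom=8−2·1/5=38/5; d'=(33−2·-37/10)/(38/5)=101/19
back: M2=101/19
back: M1=-37/10−1/5·101/19=-181/38
M: M0=0, M1=-181/38, M2=101/19, M3=0
seg 0: a=0, c=M0/2=0, d=(M1−M0)/(6·3)=-181/684, b=Δ0−h0·(2M0+M1)/6=923/228
seg 1: a=5, c=M1/2=-181/76, d=(M2−M1)/(6·2)=383/456, b=Δ1−h1·(2M1+M2)/6=-353/114
seg 2: a=-4, c=M2/2=101/38, d=(M3−M2)/(6·2)=-101/228, b=Δ2−h2·(2M2+M3)/6=-145/57
t_q=3/2 → seg 0, τ=3/2; S=0+923/228·τ+0·τ²+-181/684·τ³=3149/608

  seg 0: a=0 b=923/228 c=0 d=-181/684
  seg 1: a=5 b=-353/114 c=-181/76 d=383/456
  seg 2: a=-4 b=-145/57 c=101/38 d=-101/228
S(3/2) = 3149/608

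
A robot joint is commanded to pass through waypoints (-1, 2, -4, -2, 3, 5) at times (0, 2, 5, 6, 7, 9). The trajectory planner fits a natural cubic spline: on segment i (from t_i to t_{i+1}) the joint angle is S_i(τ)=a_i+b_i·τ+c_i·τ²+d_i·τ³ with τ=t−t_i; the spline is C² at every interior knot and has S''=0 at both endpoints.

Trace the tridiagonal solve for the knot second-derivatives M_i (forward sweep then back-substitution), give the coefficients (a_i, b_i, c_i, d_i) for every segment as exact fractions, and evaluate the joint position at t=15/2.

  seg 0: a=-1 b=8051/3146 c=0 d=-833/3146
  seg 1: a=2 b=-1945/3146 c=-2499/1573 d=91/242
  seg 2: a=-4 b=4/1573 c=5649/3146 d=635/3146
  seg 3: a=-2 b=1201/286 c=3777/1573 d=-5035/3146
  seg 4: a=3 b=6607/1573 c=-7551/3146 d=2517/6292
S(15/2) = 229033/50336

Δ: Δ0=3/2, Δ1=-2, Δ2=2, Δ3=5, Δ4=1
row 1: diag=10, rhs=-21; c'=3/10, d'=-21/10
row 2: denom=8−3·3/10=71/10; d'=(24−3·-21/10)/(71/10)=303/71
row 3: denom=4−1·10/71=274/71; d'=(18−1·303/71)/(274/71)=975/274
row 4: denom=6−1·71/274=1573/274; d'=(-24−1·975/274)/(1573/274)=-7551/1573
back: M4=-7551/1573
back: M3=975/274−71/274·-7551/1573=7554/1573
back: M2=303/71−10/71·7554/1573=5649/1573
back: M1=-21/10−3/10·5649/1573=-4998/1573
M: M0=0, M1=-4998/1573, M2=5649/1573, M3=7554/1573, M4=-7551/1573, M5=0
seg 0: a=-1, c=M0/2=0, d=(M1−M0)/(6·2)=-833/3146, b=Δ0−h0·(2M0+M1)/6=8051/3146
seg 1: a=2, c=M1/2=-2499/1573, d=(M2−M1)/(6·3)=91/242, b=Δ1−h1·(2M1+M2)/6=-1945/3146
seg 2: a=-4, c=M2/2=5649/3146, d=(M3−M2)/(6·1)=635/3146, b=Δ2−h2·(2M2+M3)/6=4/1573
seg 3: a=-2, c=M3/2=3777/1573, d=(M4−M3)/(6·1)=-5035/3146, b=Δ3−h3·(2M3+M4)/6=1201/286
seg 4: a=3, c=M4/2=-7551/3146, d=(M5−M4)/(6·2)=2517/6292, b=Δ4−h4·(2M4+M5)/6=6607/1573
t_q=15/2 → seg 4, τ=1/2; S=3+6607/1573·τ+-7551/3146·τ²+2517/6292·τ³=229033/50336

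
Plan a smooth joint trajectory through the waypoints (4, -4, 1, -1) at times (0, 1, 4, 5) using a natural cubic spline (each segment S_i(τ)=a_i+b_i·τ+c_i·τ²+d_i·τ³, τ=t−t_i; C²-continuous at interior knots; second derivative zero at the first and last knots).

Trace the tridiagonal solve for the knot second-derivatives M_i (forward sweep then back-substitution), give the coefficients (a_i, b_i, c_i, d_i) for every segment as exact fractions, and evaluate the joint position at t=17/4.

Δ: Δ0=-8, Δ1=5/3, Δ2=-2
row 1: diag=8, rhs=58; c'=3/8, d'=29/4
row 2: denom=8−3·3/8=55/8; d'=(-22−3·29/4)/(55/8)=-70/11
back: M2=-70/11
back: M1=29/4−3/8·-70/11=106/11
M: M0=0, M1=106/11, M2=-70/11, M3=0
seg 0: a=4, c=M0/2=0, d=(M1−M0)/(6·1)=53/33, b=Δ0−h0·(2M0+M1)/6=-317/33
seg 1: a=-4, c=M1/2=53/11, d=(M2−M1)/(6·3)=-8/9, b=Δ1−h1·(2M1+M2)/6=-158/33
seg 2: a=1, c=M2/2=-35/11, d=(M3−M2)/(6·1)=35/33, b=Δ2−h2·(2M2+M3)/6=4/33
t_q=17/4 → seg 2, τ=1/4; S=1+4/33·τ+-35/11·τ²+35/33·τ³=597/704

  seg 0: a=4 b=-317/33 c=0 d=53/33
  seg 1: a=-4 b=-158/33 c=53/11 d=-8/9
  seg 2: a=1 b=4/33 c=-35/11 d=35/33
S(17/4) = 597/704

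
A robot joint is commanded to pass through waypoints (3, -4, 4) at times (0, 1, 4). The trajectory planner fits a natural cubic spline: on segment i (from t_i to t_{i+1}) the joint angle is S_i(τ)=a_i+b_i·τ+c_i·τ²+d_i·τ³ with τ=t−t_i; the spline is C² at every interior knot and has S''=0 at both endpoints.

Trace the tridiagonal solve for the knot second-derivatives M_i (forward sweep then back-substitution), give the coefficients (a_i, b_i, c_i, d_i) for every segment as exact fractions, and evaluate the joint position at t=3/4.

  seg 0: a=3 b=-197/24 c=0 d=29/24
  seg 1: a=-4 b=-55/12 c=29/8 d=-29/72
S(3/4) = -1355/512

Δ: Δ0=-7, Δ1=8/3
row 1: diag=8, rhs=58; c'=3/8, d'=29/4
back: M1=29/4
M: M0=0, M1=29/4, M2=0
seg 0: a=3, c=M0/2=0, d=(M1−M0)/(6·1)=29/24, b=Δ0−h0·(2M0+M1)/6=-197/24
seg 1: a=-4, c=M1/2=29/8, d=(M2−M1)/(6·3)=-29/72, b=Δ1−h1·(2M1+M2)/6=-55/12
t_q=3/4 → seg 0, τ=3/4; S=3+-197/24·τ+0·τ²+29/24·τ³=-1355/512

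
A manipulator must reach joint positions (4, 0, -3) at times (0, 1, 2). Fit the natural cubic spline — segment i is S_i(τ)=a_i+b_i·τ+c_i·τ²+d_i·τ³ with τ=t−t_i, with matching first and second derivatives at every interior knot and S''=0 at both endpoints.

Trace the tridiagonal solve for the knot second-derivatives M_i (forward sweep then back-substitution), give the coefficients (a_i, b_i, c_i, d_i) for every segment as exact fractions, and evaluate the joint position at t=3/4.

  seg 0: a=4 b=-17/4 c=0 d=1/4
  seg 1: a=0 b=-7/2 c=3/4 d=-1/4
S(3/4) = 235/256

Δ: Δ0=-4, Δ1=-3
row 1: diag=4, rhs=6; c'=1/4, d'=3/2
back: M1=3/2
M: M0=0, M1=3/2, M2=0
seg 0: a=4, c=M0/2=0, d=(M1−M0)/(6·1)=1/4, b=Δ0−h0·(2M0+M1)/6=-17/4
seg 1: a=0, c=M1/2=3/4, d=(M2−M1)/(6·1)=-1/4, b=Δ1−h1·(2M1+M2)/6=-7/2
t_q=3/4 → seg 0, τ=3/4; S=4+-17/4·τ+0·τ²+1/4·τ³=235/256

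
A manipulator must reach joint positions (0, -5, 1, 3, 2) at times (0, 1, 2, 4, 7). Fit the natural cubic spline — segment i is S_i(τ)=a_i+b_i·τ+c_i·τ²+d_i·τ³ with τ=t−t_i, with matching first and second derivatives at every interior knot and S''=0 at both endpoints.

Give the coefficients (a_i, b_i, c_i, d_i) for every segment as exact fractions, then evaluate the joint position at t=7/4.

  seg 0: a=0 b=-2600/321 c=0 d=995/321
  seg 1: a=-5 b=385/321 c=995/107 d=-1444/321
  seg 2: a=1 b=2023/321 c=-449/107 d=248/321
  seg 3: a=3 b=-389/321 c=47/107 d=-47/963
S(7/4) = -657/856

Δ: Δ0=-5, Δ1=6, Δ2=1, Δ3=-1/3
row 1: diag=4, rhs=66; c'=1/4, d'=33/2
row 2: denom=6−1·1/4=23/4; d'=(-30−1·33/2)/(23/4)=-186/23
row 3: denom=10−2·8/23=214/23; d'=(-8−2·-186/23)/(214/23)=94/107
back: M3=94/107
back: M2=-186/23−8/23·94/107=-898/107
back: M1=33/2−1/4·-898/107=1990/107
M: M0=0, M1=1990/107, M2=-898/107, M3=94/107, M4=0
seg 0: a=0, c=M0/2=0, d=(M1−M0)/(6·1)=995/321, b=Δ0−h0·(2M0+M1)/6=-2600/321
seg 1: a=-5, c=M1/2=995/107, d=(M2−M1)/(6·1)=-1444/321, b=Δ1−h1·(2M1+M2)/6=385/321
seg 2: a=1, c=M2/2=-449/107, d=(M3−M2)/(6·2)=248/321, b=Δ2−h2·(2M2+M3)/6=2023/321
seg 3: a=3, c=M3/2=47/107, d=(M4−M3)/(6·3)=-47/963, b=Δ3−h3·(2M3+M4)/6=-389/321
t_q=7/4 → seg 1, τ=3/4; S=-5+385/321·τ+995/107·τ²+-1444/321·τ³=-657/856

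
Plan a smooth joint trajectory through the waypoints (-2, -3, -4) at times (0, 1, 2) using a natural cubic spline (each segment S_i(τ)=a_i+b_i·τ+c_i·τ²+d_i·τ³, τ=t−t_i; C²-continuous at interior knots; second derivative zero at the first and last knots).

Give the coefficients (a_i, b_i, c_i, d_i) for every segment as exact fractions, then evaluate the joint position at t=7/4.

  seg 0: a=-2 b=-1 c=0 d=0
  seg 1: a=-3 b=-1 c=0 d=0
S(7/4) = -15/4

Δ: Δ0=-1, Δ1=-1
row 1: diag=4, rhs=0; c'=1/4, d'=0
back: M1=0
M: M0=0, M1=0, M2=0
seg 0: a=-2, c=M0/2=0, d=(M1−M0)/(6·1)=0, b=Δ0−h0·(2M0+M1)/6=-1
seg 1: a=-3, c=M1/2=0, d=(M2−M1)/(6·1)=0, b=Δ1−h1·(2M1+M2)/6=-1
t_q=7/4 → seg 1, τ=3/4; S=-3+-1·τ+0·τ²+0·τ³=-15/4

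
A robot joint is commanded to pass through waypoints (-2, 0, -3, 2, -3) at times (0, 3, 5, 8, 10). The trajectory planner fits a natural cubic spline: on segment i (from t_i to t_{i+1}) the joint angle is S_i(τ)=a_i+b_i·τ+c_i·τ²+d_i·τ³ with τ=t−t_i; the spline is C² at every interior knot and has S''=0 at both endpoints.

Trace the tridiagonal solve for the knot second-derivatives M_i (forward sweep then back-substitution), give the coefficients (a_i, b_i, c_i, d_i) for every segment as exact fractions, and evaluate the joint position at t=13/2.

  seg 0: a=-2 b=2873/1740 c=0 d=-571/5220
  seg 1: a=0 b=-1133/870 c=-571/580 d=1541/3480
  seg 2: a=-3 b=32/435 c=97/58 d=-331/870
  seg 3: a=2 b=-143/870 c=-254/145 d=127/435
S(13/2) = -953/2320

Δ: Δ0=2/3, Δ1=-3/2, Δ2=5/3, Δ3=-5/2
row 1: diag=10, rhs=-13; c'=1/5, d'=-13/10
row 2: denom=10−2·1/5=48/5; d'=(19−2·-13/10)/(48/5)=9/4
row 3: denom=10−3·5/16=145/16; d'=(-25−3·9/4)/(145/16)=-508/145
back: M3=-508/145
back: M2=9/4−5/16·-508/145=97/29
back: M1=-13/10−1/5·97/29=-571/290
M: M0=0, M1=-571/290, M2=97/29, M3=-508/145, M4=0
seg 0: a=-2, c=M0/2=0, d=(M1−M0)/(6·3)=-571/5220, b=Δ0−h0·(2M0+M1)/6=2873/1740
seg 1: a=0, c=M1/2=-571/580, d=(M2−M1)/(6·2)=1541/3480, b=Δ1−h1·(2M1+M2)/6=-1133/870
seg 2: a=-3, c=M2/2=97/58, d=(M3−M2)/(6·3)=-331/870, b=Δ2−h2·(2M2+M3)/6=32/435
seg 3: a=2, c=M3/2=-254/145, d=(M4−M3)/(6·2)=127/435, b=Δ3−h3·(2M3+M4)/6=-143/870
t_q=13/2 → seg 2, τ=3/2; S=-3+32/435·τ+97/58·τ²+-331/870·τ³=-953/2320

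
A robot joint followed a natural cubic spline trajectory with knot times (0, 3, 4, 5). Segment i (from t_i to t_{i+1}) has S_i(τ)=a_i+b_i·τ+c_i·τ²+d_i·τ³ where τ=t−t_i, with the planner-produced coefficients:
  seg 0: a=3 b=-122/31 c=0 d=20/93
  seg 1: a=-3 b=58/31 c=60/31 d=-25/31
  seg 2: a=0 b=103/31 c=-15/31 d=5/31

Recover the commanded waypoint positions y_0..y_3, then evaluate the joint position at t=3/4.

y_0 = S_0(0) = a_0 = 3
y_1 = S_1(0) = a_1 = -3
y_2 = S_2(0) = a_2 = 0
y_3 = S_2(1) = 3
t_q=3/4 is in segment 0 (τ=3/4); S_0(τ)=69/496

y_0=3 y_1=-3 y_2=0 y_3=3
S(3/4) = 69/496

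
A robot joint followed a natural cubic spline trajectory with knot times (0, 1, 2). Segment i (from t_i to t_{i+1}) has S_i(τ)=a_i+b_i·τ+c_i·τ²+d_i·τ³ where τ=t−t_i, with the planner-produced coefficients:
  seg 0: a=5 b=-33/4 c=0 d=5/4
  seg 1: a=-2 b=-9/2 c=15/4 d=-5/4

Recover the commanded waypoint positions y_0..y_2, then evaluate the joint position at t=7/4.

y_0 = S_0(0) = a_0 = 5
y_1 = S_1(0) = a_1 = -2
y_2 = S_1(1) = -4
t_q=7/4 is in segment 1 (τ=3/4); S_1(τ)=-971/256

y_0=5 y_1=-2 y_2=-4
S(7/4) = -971/256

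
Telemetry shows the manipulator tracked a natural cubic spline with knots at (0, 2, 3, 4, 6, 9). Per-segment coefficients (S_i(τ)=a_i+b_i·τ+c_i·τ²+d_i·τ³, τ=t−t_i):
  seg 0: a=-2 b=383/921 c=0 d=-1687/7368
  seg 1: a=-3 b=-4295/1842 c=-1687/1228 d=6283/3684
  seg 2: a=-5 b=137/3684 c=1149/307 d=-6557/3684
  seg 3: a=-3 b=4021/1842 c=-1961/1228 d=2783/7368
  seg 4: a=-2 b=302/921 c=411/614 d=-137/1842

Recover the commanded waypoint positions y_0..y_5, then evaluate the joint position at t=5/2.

y_0=-2 y_1=-3 y_2=-5 y_3=-3 y_4=-2 y_5=3
S(5/2) = -42205/9824

y_0 = S_0(0) = a_0 = -2
y_1 = S_1(0) = a_1 = -3
y_2 = S_2(0) = a_2 = -5
y_3 = S_3(0) = a_3 = -3
y_4 = S_4(0) = a_4 = -2
y_5 = S_4(3) = 3
t_q=5/2 is in segment 1 (τ=1/2); S_1(τ)=-42205/9824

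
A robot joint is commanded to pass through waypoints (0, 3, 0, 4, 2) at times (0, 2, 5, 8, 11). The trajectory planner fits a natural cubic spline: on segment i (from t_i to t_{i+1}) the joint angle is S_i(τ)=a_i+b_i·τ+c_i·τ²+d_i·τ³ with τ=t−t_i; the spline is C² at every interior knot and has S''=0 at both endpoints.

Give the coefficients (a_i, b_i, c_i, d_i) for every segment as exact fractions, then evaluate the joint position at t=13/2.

  seg 0: a=0 b=457/207 c=0 d=-293/1656
  seg 1: a=3 b=35/414 c=-293/276 d=1739/7452
  seg 2: a=0 b=13/828 c=215/207 d=-1489/7452
  seg 3: a=4 b=353/414 c=-629/828 d=629/7452
S(13/2) = 1241/736

Δ: Δ0=3/2, Δ1=-1, Δ2=4/3, Δ3=-2/3
row 1: diag=10, rhs=-15; c'=3/10, d'=-3/2
row 2: denom=12−3·3/10=111/10; d'=(14−3·-3/2)/(111/10)=5/3
row 3: denom=12−3·10/37=414/37; d'=(-12−3·5/3)/(414/37)=-629/414
back: M3=-629/414
back: M2=5/3−10/37·-629/414=430/207
back: M1=-3/2−3/10·430/207=-293/138
M: M0=0, M1=-293/138, M2=430/207, M3=-629/414, M4=0
seg 0: a=0, c=M0/2=0, d=(M1−M0)/(6·2)=-293/1656, b=Δ0−h0·(2M0+M1)/6=457/207
seg 1: a=3, c=M1/2=-293/276, d=(M2−M1)/(6·3)=1739/7452, b=Δ1−h1·(2M1+M2)/6=35/414
seg 2: a=0, c=M2/2=215/207, d=(M3−M2)/(6·3)=-1489/7452, b=Δ2−h2·(2M2+M3)/6=13/828
seg 3: a=4, c=M3/2=-629/828, d=(M4−M3)/(6·3)=629/7452, b=Δ3−h3·(2M3+M4)/6=353/414
t_q=13/2 → seg 2, τ=3/2; S=0+13/828·τ+215/207·τ²+-1489/7452·τ³=1241/736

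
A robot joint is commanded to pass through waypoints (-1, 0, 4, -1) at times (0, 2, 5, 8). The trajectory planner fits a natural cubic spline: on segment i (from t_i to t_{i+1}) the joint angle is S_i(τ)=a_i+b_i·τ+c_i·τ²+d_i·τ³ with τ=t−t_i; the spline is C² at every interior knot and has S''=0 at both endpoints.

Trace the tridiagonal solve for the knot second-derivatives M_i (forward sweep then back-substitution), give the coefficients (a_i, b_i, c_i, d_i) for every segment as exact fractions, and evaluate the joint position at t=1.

  seg 0: a=-1 b=35/222 c=0 d=19/222
  seg 1: a=0 b=263/222 c=19/37 d=-103/666
  seg 2: a=4 b=10/111 c=-65/74 d=65/666
S(1) = -28/37

Δ: Δ0=1/2, Δ1=4/3, Δ2=-5/3
row 1: diag=10, rhs=5; c'=3/10, d'=1/2
row 2: denom=12−3·3/10=111/10; d'=(-18−3·1/2)/(111/10)=-65/37
back: M2=-65/37
back: M1=1/2−3/10·-65/37=38/37
M: M0=0, M1=38/37, M2=-65/37, M3=0
seg 0: a=-1, c=M0/2=0, d=(M1−M0)/(6·2)=19/222, b=Δ0−h0·(2M0+M1)/6=35/222
seg 1: a=0, c=M1/2=19/37, d=(M2−M1)/(6·3)=-103/666, b=Δ1−h1·(2M1+M2)/6=263/222
seg 2: a=4, c=M2/2=-65/74, d=(M3−M2)/(6·3)=65/666, b=Δ2−h2·(2M2+M3)/6=10/111
t_q=1 → seg 0, τ=1; S=-1+35/222·τ+0·τ²+19/222·τ³=-28/37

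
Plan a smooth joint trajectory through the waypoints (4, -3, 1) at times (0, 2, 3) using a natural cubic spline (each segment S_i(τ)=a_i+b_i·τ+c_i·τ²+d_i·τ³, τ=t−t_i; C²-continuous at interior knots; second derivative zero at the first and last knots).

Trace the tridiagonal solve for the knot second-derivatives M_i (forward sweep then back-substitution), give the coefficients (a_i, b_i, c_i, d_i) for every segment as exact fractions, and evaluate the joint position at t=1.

Δ: Δ0=-7/2, Δ1=4
row 1: diag=6, rhs=45; c'=1/6, d'=15/2
back: M1=15/2
M: M0=0, M1=15/2, M2=0
seg 0: a=4, c=M0/2=0, d=(M1−M0)/(6·2)=5/8, b=Δ0−h0·(2M0+M1)/6=-6
seg 1: a=-3, c=M1/2=15/4, d=(M2−M1)/(6·1)=-5/4, b=Δ1−h1·(2M1+M2)/6=3/2
t_q=1 → seg 0, τ=1; S=4+-6·τ+0·τ²+5/8·τ³=-11/8

  seg 0: a=4 b=-6 c=0 d=5/8
  seg 1: a=-3 b=3/2 c=15/4 d=-5/4
S(1) = -11/8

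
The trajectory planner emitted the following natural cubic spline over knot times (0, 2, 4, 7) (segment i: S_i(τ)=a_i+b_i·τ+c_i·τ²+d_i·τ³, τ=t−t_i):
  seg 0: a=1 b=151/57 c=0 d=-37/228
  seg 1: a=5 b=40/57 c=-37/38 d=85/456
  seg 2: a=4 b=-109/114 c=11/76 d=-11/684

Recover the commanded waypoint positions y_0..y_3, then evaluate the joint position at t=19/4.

y_0 = S_0(0) = a_0 = 1
y_1 = S_1(0) = a_1 = 5
y_2 = S_2(0) = a_2 = 4
y_3 = S_2(3) = 2
t_q=19/4 is in segment 2 (τ=3/4); S_2(τ)=16331/4864

y_0=1 y_1=5 y_2=4 y_3=2
S(19/4) = 16331/4864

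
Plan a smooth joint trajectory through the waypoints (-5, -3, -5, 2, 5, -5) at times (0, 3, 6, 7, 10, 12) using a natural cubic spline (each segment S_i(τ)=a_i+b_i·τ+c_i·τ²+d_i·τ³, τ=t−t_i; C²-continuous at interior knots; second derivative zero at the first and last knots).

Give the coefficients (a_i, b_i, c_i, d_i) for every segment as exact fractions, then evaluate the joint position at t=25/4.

Δ: Δ0=2/3, Δ1=-2/3, Δ2=7, Δ3=1, Δ4=-5
row 1: diag=12, rhs=-8; c'=1/4, d'=-2/3
row 2: denom=8−3·1/4=29/4; d'=(46−3·-2/3)/(29/4)=192/29
row 3: denom=8−1·4/29=228/29; d'=(-36−1·192/29)/(228/29)=-103/19
row 4: denom=10−3·29/76=673/76; d'=(-36−3·-103/19)/(673/76)=-1500/673
back: M4=-1500/673
back: M3=-103/19−29/76·-1500/673=-3076/673
back: M2=192/29−4/29·-3076/673=4880/673
back: M1=-2/3−1/4·4880/673=-5006/2019
M: M0=0, M1=-5006/2019, M2=4880/673, M3=-3076/673, M4=-1500/673, M5=0
seg 0: a=-5, c=M0/2=0, d=(M1−M0)/(6·3)=-2503/18171, b=Δ0−h0·(2M0+M1)/6=1283/673
seg 1: a=-3, c=M1/2=-2503/2019, d=(M2−M1)/(6·3)=9823/18171, b=Δ1−h1·(2M1+M2)/6=-1220/673
seg 2: a=-5, c=M2/2=2440/673, d=(M3−M2)/(6·1)=-1326/673, b=Δ2−h2·(2M2+M3)/6=3597/673
seg 3: a=2, c=M3/2=-1538/673, d=(M4−M3)/(6·3)=788/6057, b=Δ3−h3·(2M3+M4)/6=4499/673
seg 4: a=5, c=M4/2=-750/673, d=(M5−M4)/(6·2)=125/673, b=Δ4−h4·(2M4+M5)/6=-2365/673
t_q=25/4 → seg 2, τ=1/4; S=-5+3597/673·τ+2440/673·τ²+-1326/673·τ³=-74687/21536

  seg 0: a=-5 b=1283/673 c=0 d=-2503/18171
  seg 1: a=-3 b=-1220/673 c=-2503/2019 d=9823/18171
  seg 2: a=-5 b=3597/673 c=2440/673 d=-1326/673
  seg 3: a=2 b=4499/673 c=-1538/673 d=788/6057
  seg 4: a=5 b=-2365/673 c=-750/673 d=125/673
S(25/4) = -74687/21536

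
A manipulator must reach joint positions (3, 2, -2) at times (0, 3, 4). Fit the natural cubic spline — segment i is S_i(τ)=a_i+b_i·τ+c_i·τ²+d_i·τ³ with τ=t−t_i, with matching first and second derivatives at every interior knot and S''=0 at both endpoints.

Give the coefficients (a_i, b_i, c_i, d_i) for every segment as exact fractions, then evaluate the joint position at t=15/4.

  seg 0: a=3 b=25/24 c=0 d=-11/72
  seg 1: a=2 b=-37/12 c=-11/8 d=11/24
S(15/4) = -457/512

Δ: Δ0=-1/3, Δ1=-4
row 1: diag=8, rhs=-22; c'=1/8, d'=-11/4
back: M1=-11/4
M: M0=0, M1=-11/4, M2=0
seg 0: a=3, c=M0/2=0, d=(M1−M0)/(6·3)=-11/72, b=Δ0−h0·(2M0+M1)/6=25/24
seg 1: a=2, c=M1/2=-11/8, d=(M2−M1)/(6·1)=11/24, b=Δ1−h1·(2M1+M2)/6=-37/12
t_q=15/4 → seg 1, τ=3/4; S=2+-37/12·τ+-11/8·τ²+11/24·τ³=-457/512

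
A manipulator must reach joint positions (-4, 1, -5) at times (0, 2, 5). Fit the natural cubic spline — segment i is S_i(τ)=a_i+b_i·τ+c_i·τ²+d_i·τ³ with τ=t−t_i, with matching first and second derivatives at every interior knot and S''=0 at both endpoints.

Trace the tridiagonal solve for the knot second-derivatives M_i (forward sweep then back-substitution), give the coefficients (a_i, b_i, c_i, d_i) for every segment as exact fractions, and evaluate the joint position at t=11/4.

  seg 0: a=-4 b=17/5 c=0 d=-9/40
  seg 1: a=1 b=7/10 c=-27/20 d=3/20
S(11/4) = 1061/1280

Δ: Δ0=5/2, Δ1=-2
row 1: diag=10, rhs=-27; c'=3/10, d'=-27/10
back: M1=-27/10
M: M0=0, M1=-27/10, M2=0
seg 0: a=-4, c=M0/2=0, d=(M1−M0)/(6·2)=-9/40, b=Δ0−h0·(2M0+M1)/6=17/5
seg 1: a=1, c=M1/2=-27/20, d=(M2−M1)/(6·3)=3/20, b=Δ1−h1·(2M1+M2)/6=7/10
t_q=11/4 → seg 1, τ=3/4; S=1+7/10·τ+-27/20·τ²+3/20·τ³=1061/1280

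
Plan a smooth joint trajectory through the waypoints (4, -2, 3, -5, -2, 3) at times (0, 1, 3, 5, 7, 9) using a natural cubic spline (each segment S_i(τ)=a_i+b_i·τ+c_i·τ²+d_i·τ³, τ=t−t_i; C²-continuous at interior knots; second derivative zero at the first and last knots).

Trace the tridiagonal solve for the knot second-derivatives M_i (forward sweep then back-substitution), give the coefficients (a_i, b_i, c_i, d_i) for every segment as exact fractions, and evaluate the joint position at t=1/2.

Δ: Δ0=-6, Δ1=5/2, Δ2=-4, Δ3=3/2, Δ4=5/2
row 1: diag=6, rhs=51; c'=1/3, d'=17/2
row 2: denom=8−2·1/3=22/3; d'=(-39−2·17/2)/(22/3)=-84/11
row 3: denom=8−2·3/11=82/11; d'=(33−2·-84/11)/(82/11)=531/82
row 4: denom=8−2·11/41=306/41; d'=(6−2·531/82)/(306/41)=-95/102
back: M4=-95/102
back: M3=531/82−11/41·-95/102=343/51
back: M2=-84/11−3/11·343/51=-161/17
back: M1=17/2−1/3·-161/17=1189/102
M: M0=0, M1=1189/102, M2=-161/17, M3=343/51, M4=-95/102, M5=0
seg 0: a=4, c=M0/2=0, d=(M1−M0)/(6·1)=1189/612, b=Δ0−h0·(2M0+M1)/6=-4861/612
seg 1: a=-2, c=M1/2=1189/204, d=(M2−M1)/(6·2)=-2155/1224, b=Δ1−h1·(2M1+M2)/6=-647/306
seg 2: a=3, c=M2/2=-161/34, d=(M3−M2)/(6·2)=413/306, b=Δ2−h2·(2M2+M3)/6=11/153
seg 3: a=-5, c=M3/2=343/102, d=(M4−M3)/(6·2)=-781/1224, b=Δ3−h3·(2M3+M4)/6=-409/153
seg 4: a=-2, c=M4/2=-95/204, d=(M5−M4)/(6·2)=95/1224, b=Δ4−h4·(2M4+M5)/6=955/306
t_q=1/2 → seg 0, τ=1/2; S=4+-4861/612·τ+0·τ²+1189/612·τ³=443/1632

  seg 0: a=4 b=-4861/612 c=0 d=1189/612
  seg 1: a=-2 b=-647/306 c=1189/204 d=-2155/1224
  seg 2: a=3 b=11/153 c=-161/34 d=413/306
  seg 3: a=-5 b=-409/153 c=343/102 d=-781/1224
  seg 4: a=-2 b=955/306 c=-95/204 d=95/1224
S(1/2) = 443/1632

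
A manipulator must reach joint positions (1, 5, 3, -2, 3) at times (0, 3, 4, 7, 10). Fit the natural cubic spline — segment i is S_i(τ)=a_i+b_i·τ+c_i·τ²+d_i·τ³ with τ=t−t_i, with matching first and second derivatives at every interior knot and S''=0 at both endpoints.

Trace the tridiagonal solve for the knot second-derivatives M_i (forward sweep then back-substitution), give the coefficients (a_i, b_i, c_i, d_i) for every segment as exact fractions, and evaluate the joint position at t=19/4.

  seg 0: a=1 b=49/19 c=0 d=-71/513
  seg 1: a=5 b=-22/19 c=-71/57 d=23/57
  seg 2: a=3 b=-139/57 c=-2/57 d=50/513
  seg 3: a=-2 b=-1/57 c=16/19 d=-16/171
S(19/4) = 725/608

Δ: Δ0=4/3, Δ1=-2, Δ2=-5/3, Δ3=5/3
row 1: diag=8, rhs=-20; c'=1/8, d'=-5/2
row 2: denom=8−1·1/8=63/8; d'=(2−1·-5/2)/(63/8)=4/7
row 3: denom=12−3·8/21=76/7; d'=(20−3·4/7)/(76/7)=32/19
back: M3=32/19
back: M2=4/7−8/21·32/19=-4/57
back: M1=-5/2−1/8·-4/57=-142/57
M: M0=0, M1=-142/57, M2=-4/57, M3=32/19, M4=0
seg 0: a=1, c=M0/2=0, d=(M1−M0)/(6·3)=-71/513, b=Δ0−h0·(2M0+M1)/6=49/19
seg 1: a=5, c=M1/2=-71/57, d=(M2−M1)/(6·1)=23/57, b=Δ1−h1·(2M1+M2)/6=-22/19
seg 2: a=3, c=M2/2=-2/57, d=(M3−M2)/(6·3)=50/513, b=Δ2−h2·(2M2+M3)/6=-139/57
seg 3: a=-2, c=M3/2=16/19, d=(M4−M3)/(6·3)=-16/171, b=Δ3−h3·(2M3+M4)/6=-1/57
t_q=19/4 → seg 2, τ=3/4; S=3+-139/57·τ+-2/57·τ²+50/513·τ³=725/608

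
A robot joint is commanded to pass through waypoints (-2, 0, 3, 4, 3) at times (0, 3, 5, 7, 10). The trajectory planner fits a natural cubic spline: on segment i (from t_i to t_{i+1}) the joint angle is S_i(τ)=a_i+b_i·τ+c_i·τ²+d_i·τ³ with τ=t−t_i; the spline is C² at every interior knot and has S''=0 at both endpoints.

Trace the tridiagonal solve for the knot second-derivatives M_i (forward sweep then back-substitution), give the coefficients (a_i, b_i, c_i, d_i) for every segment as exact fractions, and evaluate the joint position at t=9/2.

Δ: Δ0=2/3, Δ1=3/2, Δ2=1/2, Δ3=-1/3
row 1: diag=10, rhs=5; c'=1/5, d'=1/2
row 2: denom=8−2·1/5=38/5; d'=(-6−2·1/2)/(38/5)=-35/38
row 3: denom=10−2·5/19=180/19; d'=(-5−2·-35/38)/(180/19)=-1/3
back: M3=-1/3
back: M2=-35/38−5/19·-1/3=-5/6
back: M1=1/2−1/5·-5/6=2/3
M: M0=0, M1=2/3, M2=-5/6, M3=-1/3, M4=0
seg 0: a=-2, c=M0/2=0, d=(M1−M0)/(6·3)=1/27, b=Δ0−h0·(2M0+M1)/6=1/3
seg 1: a=0, c=M1/2=1/3, d=(M2−M1)/(6·2)=-1/8, b=Δ1−h1·(2M1+M2)/6=4/3
seg 2: a=3, c=M2/2=-5/12, d=(M3−M2)/(6·2)=1/24, b=Δ2−h2·(2M2+M3)/6=7/6
seg 3: a=4, c=M3/2=-1/6, d=(M4−M3)/(6·3)=1/54, b=Δ3−h3·(2M3+M4)/6=0
t_q=9/2 → seg 1, τ=3/2; S=0+4/3·τ+1/3·τ²+-1/8·τ³=149/64

  seg 0: a=-2 b=1/3 c=0 d=1/27
  seg 1: a=0 b=4/3 c=1/3 d=-1/8
  seg 2: a=3 b=7/6 c=-5/12 d=1/24
  seg 3: a=4 b=0 c=-1/6 d=1/54
S(9/2) = 149/64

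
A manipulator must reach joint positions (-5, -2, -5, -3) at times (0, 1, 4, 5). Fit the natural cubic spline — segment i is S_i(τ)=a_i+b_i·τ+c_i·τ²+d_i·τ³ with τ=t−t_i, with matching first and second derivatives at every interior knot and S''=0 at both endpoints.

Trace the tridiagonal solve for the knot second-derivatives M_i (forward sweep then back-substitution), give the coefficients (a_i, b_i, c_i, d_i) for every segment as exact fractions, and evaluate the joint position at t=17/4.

Δ: Δ0=3, Δ1=-1, Δ2=2
row 1: diag=8, rhs=-24; c'=3/8, d'=-3
row 2: denom=8−3·3/8=55/8; d'=(18−3·-3)/(55/8)=216/55
back: M2=216/55
back: M1=-3−3/8·216/55=-246/55
M: M0=0, M1=-246/55, M2=216/55, M3=0
seg 0: a=-5, c=M0/2=0, d=(M1−M0)/(6·1)=-41/55, b=Δ0−h0·(2M0+M1)/6=206/55
seg 1: a=-2, c=M1/2=-123/55, d=(M2−M1)/(6·3)=7/15, b=Δ1−h1·(2M1+M2)/6=83/55
seg 2: a=-5, c=M2/2=108/55, d=(M3−M2)/(6·1)=-36/55, b=Δ2−h2·(2M2+M3)/6=38/55
t_q=17/4 → seg 2, τ=1/4; S=-5+38/55·τ+108/55·τ²+-36/55·τ³=-4149/880

  seg 0: a=-5 b=206/55 c=0 d=-41/55
  seg 1: a=-2 b=83/55 c=-123/55 d=7/15
  seg 2: a=-5 b=38/55 c=108/55 d=-36/55
S(17/4) = -4149/880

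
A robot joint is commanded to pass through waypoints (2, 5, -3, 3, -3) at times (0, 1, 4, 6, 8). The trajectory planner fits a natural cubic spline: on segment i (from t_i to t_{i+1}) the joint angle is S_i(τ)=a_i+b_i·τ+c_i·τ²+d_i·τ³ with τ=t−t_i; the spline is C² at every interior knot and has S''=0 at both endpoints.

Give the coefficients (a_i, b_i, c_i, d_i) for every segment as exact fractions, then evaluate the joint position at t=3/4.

  seg 0: a=2 b=829/201 c=0 d=-226/201
  seg 1: a=5 b=151/201 c=-226/67 d=449/603
  seg 2: a=-3 b=124/201 c=223/67 d=-859/804
  seg 3: a=3 b=223/201 c=-413/134 d=413/804
S(3/4) = 9903/2144

Δ: Δ0=3, Δ1=-8/3, Δ2=3, Δ3=-3
row 1: diag=8, rhs=-34; c'=3/8, d'=-17/4
row 2: denom=10−3·3/8=71/8; d'=(34−3·-17/4)/(71/8)=374/71
row 3: denom=8−2·16/71=536/71; d'=(-36−2·374/71)/(536/71)=-413/67
back: M3=-413/67
back: M2=374/71−16/71·-413/67=446/67
back: M1=-17/4−3/8·446/67=-452/67
M: M0=0, M1=-452/67, M2=446/67, M3=-413/67, M4=0
seg 0: a=2, c=M0/2=0, d=(M1−M0)/(6·1)=-226/201, b=Δ0−h0·(2M0+M1)/6=829/201
seg 1: a=5, c=M1/2=-226/67, d=(M2−M1)/(6·3)=449/603, b=Δ1−h1·(2M1+M2)/6=151/201
seg 2: a=-3, c=M2/2=223/67, d=(M3−M2)/(6·2)=-859/804, b=Δ2−h2·(2M2+M3)/6=124/201
seg 3: a=3, c=M3/2=-413/134, d=(M4−M3)/(6·2)=413/804, b=Δ3−h3·(2M3+M4)/6=223/201
t_q=3/4 → seg 0, τ=3/4; S=2+829/201·τ+0·τ²+-226/201·τ³=9903/2144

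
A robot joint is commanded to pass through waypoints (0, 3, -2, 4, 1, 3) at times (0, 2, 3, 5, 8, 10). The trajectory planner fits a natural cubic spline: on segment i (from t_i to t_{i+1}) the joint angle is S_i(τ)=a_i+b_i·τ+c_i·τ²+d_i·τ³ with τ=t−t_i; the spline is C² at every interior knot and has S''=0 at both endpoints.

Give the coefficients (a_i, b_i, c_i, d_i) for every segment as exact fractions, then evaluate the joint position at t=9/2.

Δ: Δ0=3/2, Δ1=-5, Δ2=3, Δ3=-1, Δ4=1
row 1: diag=6, rhs=-39; c'=1/6, d'=-13/2
row 2: denom=6−1·1/6=35/6; d'=(48−1·-13/2)/(35/6)=327/35
row 3: denom=10−2·12/35=326/35; d'=(-24−2·327/35)/(326/35)=-747/163
row 4: denom=10−3·105/326=2945/326; d'=(12−3·-747/163)/(2945/326)=8394/2945
back: M4=8394/2945
back: M3=-747/163−105/326·8394/2945=-3240/589
back: M2=327/35−12/35·-3240/589=33069/2945
back: M1=-13/2−1/6·33069/2945=-24654/2945
M: M0=0, M1=-24654/2945, M2=33069/2945, M3=-3240/589, M4=8394/2945, M5=0
seg 0: a=0, c=M0/2=0, d=(M1−M0)/(6·2)=-4109/5890, b=Δ0−h0·(2M0+M1)/6=25271/5890
seg 1: a=3, c=M1/2=-12327/2945, d=(M2−M1)/(6·1)=19241/5890, b=Δ1−h1·(2M1+M2)/6=-24037/5890
seg 2: a=-2, c=M2/2=33069/5890, d=(M3−M2)/(6·2)=-16423/11780, b=Δ2−h2·(2M2+M3)/6=-7811/2945
seg 3: a=4, c=M3/2=-1620/589, d=(M4−M3)/(6·3)=4099/8835, b=Δ3−h3·(2M3+M4)/6=9058/2945
seg 4: a=1, c=M4/2=4197/2945, d=(M5−M4)/(6·2)=-1399/5890, b=Δ4−h4·(2M4+M5)/6=-2651/2945
t_q=9/2 → seg 2, τ=3/2; S=-2+-7811/2945·τ+33069/5890·τ²+-16423/11780·τ³=36731/18848

  seg 0: a=0 b=25271/5890 c=0 d=-4109/5890
  seg 1: a=3 b=-24037/5890 c=-12327/2945 d=19241/5890
  seg 2: a=-2 b=-7811/2945 c=33069/5890 d=-16423/11780
  seg 3: a=4 b=9058/2945 c=-1620/589 d=4099/8835
  seg 4: a=1 b=-2651/2945 c=4197/2945 d=-1399/5890
S(9/2) = 36731/18848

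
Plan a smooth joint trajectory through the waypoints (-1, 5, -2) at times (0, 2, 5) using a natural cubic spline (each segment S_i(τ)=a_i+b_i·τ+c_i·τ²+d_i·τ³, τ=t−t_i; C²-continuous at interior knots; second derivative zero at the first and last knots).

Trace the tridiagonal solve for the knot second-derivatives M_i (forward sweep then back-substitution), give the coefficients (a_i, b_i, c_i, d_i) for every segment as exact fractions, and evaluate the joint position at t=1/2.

Δ: Δ0=3, Δ1=-7/3
row 1: diag=10, rhs=-32; c'=3/10, d'=-16/5
back: M1=-16/5
M: M0=0, M1=-16/5, M2=0
seg 0: a=-1, c=M0/2=0, d=(M1−M0)/(6·2)=-4/15, b=Δ0−h0·(2M0+M1)/6=61/15
seg 1: a=5, c=M1/2=-8/5, d=(M2−M1)/(6·3)=8/45, b=Δ1−h1·(2M1+M2)/6=13/15
t_q=1/2 → seg 0, τ=1/2; S=-1+61/15·τ+0·τ²+-4/15·τ³=1

  seg 0: a=-1 b=61/15 c=0 d=-4/15
  seg 1: a=5 b=13/15 c=-8/5 d=8/45
S(1/2) = 1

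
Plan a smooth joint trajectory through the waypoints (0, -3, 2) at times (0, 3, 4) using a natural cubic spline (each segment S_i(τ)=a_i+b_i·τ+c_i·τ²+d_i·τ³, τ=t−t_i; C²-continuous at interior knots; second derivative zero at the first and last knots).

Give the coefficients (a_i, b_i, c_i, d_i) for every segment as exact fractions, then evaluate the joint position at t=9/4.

Δ: Δ0=-1, Δ1=5
row 1: diag=8, rhs=36; c'=1/8, d'=9/2
back: M1=9/2
M: M0=0, M1=9/2, M2=0
seg 0: a=0, c=M0/2=0, d=(M1−M0)/(6·3)=1/4, b=Δ0−h0·(2M0+M1)/6=-13/4
seg 1: a=-3, c=M1/2=9/4, d=(M2−M1)/(6·1)=-3/4, b=Δ1−h1·(2M1+M2)/6=7/2
t_q=9/4 → seg 0, τ=9/4; S=0+-13/4·τ+0·τ²+1/4·τ³=-1143/256

  seg 0: a=0 b=-13/4 c=0 d=1/4
  seg 1: a=-3 b=7/2 c=9/4 d=-3/4
S(9/4) = -1143/256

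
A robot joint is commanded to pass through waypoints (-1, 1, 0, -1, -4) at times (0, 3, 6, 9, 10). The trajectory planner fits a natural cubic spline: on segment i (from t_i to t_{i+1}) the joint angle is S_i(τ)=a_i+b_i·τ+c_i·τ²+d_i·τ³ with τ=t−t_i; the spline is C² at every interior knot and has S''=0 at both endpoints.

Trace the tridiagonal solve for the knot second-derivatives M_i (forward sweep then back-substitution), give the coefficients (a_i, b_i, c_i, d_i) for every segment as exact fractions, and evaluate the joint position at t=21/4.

  seg 0: a=-1 b=109/108 c=0 d=-37/972
  seg 1: a=1 b=-1/54 c=-37/108 d=77/972
  seg 2: a=0 b=7/108 c=10/27 d=-163/972
  seg 3: a=-1 b=-121/54 c=-41/36 d=41/108
S(21/4) = 97/768

Δ: Δ0=2/3, Δ1=-1/3, Δ2=-1/3, Δ3=-3
row 1: diag=12, rhs=-6; c'=1/4, d'=-1/2
row 2: denom=12−3·1/4=45/4; d'=(0−3·-1/2)/(45/4)=2/15
row 3: denom=8−3·4/15=36/5; d'=(-16−3·2/15)/(36/5)=-41/18
back: M3=-41/18
back: M2=2/15−4/15·-41/18=20/27
back: M1=-1/2−1/4·20/27=-37/54
M: M0=0, M1=-37/54, M2=20/27, M3=-41/18, M4=0
seg 0: a=-1, c=M0/2=0, d=(M1−M0)/(6·3)=-37/972, b=Δ0−h0·(2M0+M1)/6=109/108
seg 1: a=1, c=M1/2=-37/108, d=(M2−M1)/(6·3)=77/972, b=Δ1−h1·(2M1+M2)/6=-1/54
seg 2: a=0, c=M2/2=10/27, d=(M3−M2)/(6·3)=-163/972, b=Δ2−h2·(2M2+M3)/6=7/108
seg 3: a=-1, c=M3/2=-41/36, d=(M4−M3)/(6·1)=41/108, b=Δ3−h3·(2M3+M4)/6=-121/54
t_q=21/4 → seg 1, τ=9/4; S=1+-1/54·τ+-37/108·τ²+77/972·τ³=97/768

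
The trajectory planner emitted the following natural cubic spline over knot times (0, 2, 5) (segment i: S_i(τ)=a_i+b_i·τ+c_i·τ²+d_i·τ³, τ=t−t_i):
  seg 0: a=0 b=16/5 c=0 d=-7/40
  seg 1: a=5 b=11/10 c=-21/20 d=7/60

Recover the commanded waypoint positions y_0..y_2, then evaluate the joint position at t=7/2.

y_0=0 y_1=5 y_2=2
S(7/2) = 749/160

y_0 = S_0(0) = a_0 = 0
y_1 = S_1(0) = a_1 = 5
y_2 = S_1(3) = 2
t_q=7/2 is in segment 1 (τ=3/2); S_1(τ)=749/160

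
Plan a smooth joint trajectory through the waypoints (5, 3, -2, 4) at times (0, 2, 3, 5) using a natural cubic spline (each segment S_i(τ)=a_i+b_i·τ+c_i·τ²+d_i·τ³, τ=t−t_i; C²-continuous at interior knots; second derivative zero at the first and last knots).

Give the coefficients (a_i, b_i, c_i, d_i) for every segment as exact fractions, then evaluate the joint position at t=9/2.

Δ: Δ0=-1, Δ1=-5, Δ2=3
row 1: diag=6, rhs=-24; c'=1/6, d'=-4
row 2: denom=6−1·1/6=35/6; d'=(48−1·-4)/(35/6)=312/35
back: M2=312/35
back: M1=-4−1/6·312/35=-192/35
M: M0=0, M1=-192/35, M2=312/35, M3=0
seg 0: a=5, c=M0/2=0, d=(M1−M0)/(6·2)=-16/35, b=Δ0−h0·(2M0+M1)/6=29/35
seg 1: a=3, c=M1/2=-96/35, d=(M2−M1)/(6·1)=12/5, b=Δ1−h1·(2M1+M2)/6=-163/35
seg 2: a=-2, c=M2/2=156/35, d=(M3−M2)/(6·2)=-26/35, b=Δ2−h2·(2M2+M3)/6=-103/35
t_q=9/2 → seg 2, τ=3/2; S=-2+-103/35·τ+156/35·τ²+-26/35·τ³=31/28

  seg 0: a=5 b=29/35 c=0 d=-16/35
  seg 1: a=3 b=-163/35 c=-96/35 d=12/5
  seg 2: a=-2 b=-103/35 c=156/35 d=-26/35
S(9/2) = 31/28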